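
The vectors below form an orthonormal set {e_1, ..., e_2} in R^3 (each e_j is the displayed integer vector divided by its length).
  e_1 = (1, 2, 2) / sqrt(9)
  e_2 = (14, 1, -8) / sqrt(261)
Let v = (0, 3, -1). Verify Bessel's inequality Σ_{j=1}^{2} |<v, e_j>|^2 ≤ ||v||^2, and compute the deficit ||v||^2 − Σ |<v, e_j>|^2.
Σ |<v, e_j>|^2 = 65/29; ||v||^2 = 10; deficit = 225/29

Write each e_j = u_j / sqrt(<u_j, u_j>) where u_j is the displayed integer vector. Then <v, e_j> = <v, u_j> / sqrt(<u_j, u_j>), so |<v, e_j>|^2 = <v, u_j>^2 / <u_j, u_j>.
Coefficients: <v, e_1> = 4/sqrt(9), <v, e_2> = 11/sqrt(261).
Square and sum: Σ |<v, e_j>|^2 = 65/29.
Compute ||v||^2 = v·v = 10.
Deficit = 10 − 65/29 = 225/29 ≥ 0, confirming Bessel's inequality. (The deficit equals ||v − Σ <v,e_j> e_j||^2, the squared distance from v to span{e_j}.)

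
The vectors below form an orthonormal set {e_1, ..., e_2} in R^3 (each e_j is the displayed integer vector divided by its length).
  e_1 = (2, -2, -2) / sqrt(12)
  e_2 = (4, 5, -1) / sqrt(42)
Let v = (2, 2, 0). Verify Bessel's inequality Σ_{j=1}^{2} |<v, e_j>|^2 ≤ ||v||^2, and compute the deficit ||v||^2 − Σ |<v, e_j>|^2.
Σ |<v, e_j>|^2 = 54/7; ||v||^2 = 8; deficit = 2/7

Write each e_j = u_j / sqrt(<u_j, u_j>) where u_j is the displayed integer vector. Then <v, e_j> = <v, u_j> / sqrt(<u_j, u_j>), so |<v, e_j>|^2 = <v, u_j>^2 / <u_j, u_j>.
Coefficients: <v, e_1> = 0/sqrt(12), <v, e_2> = 18/sqrt(42).
Square and sum: Σ |<v, e_j>|^2 = 54/7.
Compute ||v||^2 = v·v = 8.
Deficit = 8 − 54/7 = 2/7 ≥ 0, confirming Bessel's inequality. (The deficit equals ||v − Σ <v,e_j> e_j||^2, the squared distance from v to span{e_j}.)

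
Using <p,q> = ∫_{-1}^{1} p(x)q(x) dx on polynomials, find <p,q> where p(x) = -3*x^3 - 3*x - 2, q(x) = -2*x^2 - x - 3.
<p,q> = 268/15

Expand the product: p(x)·q(x) = 6*x^5 + 3*x^4 + 15*x^3 + 7*x^2 + 11*x + 6.
∫_{-1}^{1} of each monomial x^k gives [2/(k+1) if k even, 0 if k odd]. Integrating term-by-term (or equivalently evaluating the antiderivative F(x) = x^6 + 3*x^5/5 + 15*x^4/4 + 7*x^3/3 + 11*x^2/2 + 6*x at the endpoints):
  F(1) − F(−1) = 1151/60 − (79/60) = 268/15.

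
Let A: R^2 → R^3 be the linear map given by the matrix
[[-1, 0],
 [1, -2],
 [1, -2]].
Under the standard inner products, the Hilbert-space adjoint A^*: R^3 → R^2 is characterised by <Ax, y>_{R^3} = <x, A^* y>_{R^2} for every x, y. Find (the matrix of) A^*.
A^* = A^T =
[[-1, 1, 1],
 [0, -2, -2]]

For real matrices with standard dot products, the defining identity <Ax, y> = <x, A^* y> gives (Ax)^T y = x^T (A^*) y, i.e. x^T A^T y = x^T (A^*) y. Since this holds for all x, y, we must have A^* = A^T. Therefore
A^* =
[[-1, 1, 1],
 [0, -2, -2]].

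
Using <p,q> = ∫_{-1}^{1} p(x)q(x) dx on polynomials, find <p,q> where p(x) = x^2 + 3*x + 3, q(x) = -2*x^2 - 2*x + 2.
<p,q> = 68/15

Expand the product: p(x)·q(x) = -2*x^4 - 8*x^3 - 10*x^2 + 6.
∫_{-1}^{1} of each monomial x^k gives [2/(k+1) if k even, 0 if k odd]. Integrating term-by-term (or equivalently evaluating the antiderivative F(x) = -2*x^5/5 - 2*x^4 - 10*x^3/3 + 6*x at the endpoints):
  F(1) − F(−1) = 4/15 − (-64/15) = 68/15.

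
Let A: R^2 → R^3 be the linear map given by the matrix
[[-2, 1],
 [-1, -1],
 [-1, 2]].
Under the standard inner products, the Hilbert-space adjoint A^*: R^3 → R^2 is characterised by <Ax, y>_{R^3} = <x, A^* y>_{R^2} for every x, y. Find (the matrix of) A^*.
A^* = A^T =
[[-2, -1, -1],
 [1, -1, 2]]

For real matrices with standard dot products, the defining identity <Ax, y> = <x, A^* y> gives (Ax)^T y = x^T (A^*) y, i.e. x^T A^T y = x^T (A^*) y. Since this holds for all x, y, we must have A^* = A^T. Therefore
A^* =
[[-2, -1, -1],
 [1, -1, 2]].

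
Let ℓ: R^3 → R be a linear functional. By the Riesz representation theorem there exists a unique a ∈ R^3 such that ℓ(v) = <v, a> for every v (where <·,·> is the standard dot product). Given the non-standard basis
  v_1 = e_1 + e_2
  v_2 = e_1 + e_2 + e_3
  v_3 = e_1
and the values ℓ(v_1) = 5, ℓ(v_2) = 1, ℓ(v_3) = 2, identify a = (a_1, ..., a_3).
a = (2, 3, -4)

Write a = (a_1, ..., a_3) in the standard basis. For each basis vector v_i, ℓ(v_i) = <v_i, a> is a linear equation in the a_j's. Collect the n equations into a matrix system V a = ℓ, where row i of V is v_i (expressed in the standard basis). Since V is invertible (lower-triangular with 1s on the diagonal, up to permutation), solve by back-substitution:
  V =
[[1, 1, 0],
 [1, 1, 1],
 [1, 0, 0]]
  V a = (5, 1, 2)
Solving gives a = (2, 3, -4).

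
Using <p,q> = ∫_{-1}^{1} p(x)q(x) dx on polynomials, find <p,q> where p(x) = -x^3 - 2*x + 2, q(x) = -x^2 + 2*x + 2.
<p,q> = 16/5

Expand the product: p(x)·q(x) = x^5 - 2*x^4 - 6*x^2 + 4.
∫_{-1}^{1} of each monomial x^k gives [2/(k+1) if k even, 0 if k odd]. Integrating term-by-term (or equivalently evaluating the antiderivative F(x) = x^6/6 - 2*x^5/5 - 2*x^3 + 4*x at the endpoints):
  F(1) − F(−1) = 53/30 − (-43/30) = 16/5.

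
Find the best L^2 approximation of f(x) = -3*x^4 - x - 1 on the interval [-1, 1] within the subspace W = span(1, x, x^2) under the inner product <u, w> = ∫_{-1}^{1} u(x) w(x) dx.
g(x) = -18*x^2/7 - x - 26/35

The best approximation g ∈ W is the orthogonal projection of f onto W. Writing g = a_0 + a_1 x + a_2 x^2, the coefficients solve the normal equations G · a = b where
  G_{ij} = <φ_i, φ_j> and b_i = <f, φ_i>, with φ_0 = 1, φ_1 = x, φ_2 = x^2.
G =
  [2, 0, 2/3]
  [0, 2/3, 0]
  [2/3, 0, 2/5],
b = (-16/5, -2/3, -32/21).
Solving gives a_0 = -26/35, a_1 = -1, a_2 = -18/7, so
  g(x) = -18*x^2/7 - x - 26/35.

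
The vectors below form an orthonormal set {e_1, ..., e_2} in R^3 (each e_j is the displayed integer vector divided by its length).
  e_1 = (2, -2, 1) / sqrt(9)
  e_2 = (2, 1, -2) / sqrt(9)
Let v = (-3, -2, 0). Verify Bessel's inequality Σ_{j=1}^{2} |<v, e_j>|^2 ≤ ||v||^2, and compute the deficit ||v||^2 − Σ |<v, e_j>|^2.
Σ |<v, e_j>|^2 = 68/9; ||v||^2 = 13; deficit = 49/9

Write each e_j = u_j / sqrt(<u_j, u_j>) where u_j is the displayed integer vector. Then <v, e_j> = <v, u_j> / sqrt(<u_j, u_j>), so |<v, e_j>|^2 = <v, u_j>^2 / <u_j, u_j>.
Coefficients: <v, e_1> = -2/sqrt(9), <v, e_2> = -8/sqrt(9).
Square and sum: Σ |<v, e_j>|^2 = 68/9.
Compute ||v||^2 = v·v = 13.
Deficit = 13 − 68/9 = 49/9 ≥ 0, confirming Bessel's inequality. (The deficit equals ||v − Σ <v,e_j> e_j||^2, the squared distance from v to span{e_j}.)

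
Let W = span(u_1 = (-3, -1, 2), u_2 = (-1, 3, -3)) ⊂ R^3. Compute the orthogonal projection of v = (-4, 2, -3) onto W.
proj_W(v) = (-86/23, 68/23, -49/23)

Set up U = [u_1 | ... | u_2] ∈ R^(3×2). The projector onto W = col(U) is P = U (U^T U)^(-1) U^T.
Compute U^T U =
  [14, -6]
  [-6, 19],
and U^T v = (4, 19).
Solve U^T U · c = U^T v for the coefficients: c = (19/23, 29/23). The projection is proj_W(v) = U c.
Check: (v - proj_W(v)) · u_1 = 0  (should be 0).
Check: (v - proj_W(v)) · u_2 = 0  (should be 0).
Result: proj_W(v) = (-86/23, 68/23, -49/23).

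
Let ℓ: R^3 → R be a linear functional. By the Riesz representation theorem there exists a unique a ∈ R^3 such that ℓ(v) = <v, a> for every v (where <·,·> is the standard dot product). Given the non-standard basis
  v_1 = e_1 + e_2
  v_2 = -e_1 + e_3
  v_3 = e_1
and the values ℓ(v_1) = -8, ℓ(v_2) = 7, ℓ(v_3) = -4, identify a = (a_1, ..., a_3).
a = (-4, -4, 3)

Write a = (a_1, ..., a_3) in the standard basis. For each basis vector v_i, ℓ(v_i) = <v_i, a> is a linear equation in the a_j's. Collect the n equations into a matrix system V a = ℓ, where row i of V is v_i (expressed in the standard basis). Since V is invertible (lower-triangular with 1s on the diagonal, up to permutation), solve by back-substitution:
  V =
[[1, 1, 0],
 [-1, 0, 1],
 [1, 0, 0]]
  V a = (-8, 7, -4)
Solving gives a = (-4, -4, 3).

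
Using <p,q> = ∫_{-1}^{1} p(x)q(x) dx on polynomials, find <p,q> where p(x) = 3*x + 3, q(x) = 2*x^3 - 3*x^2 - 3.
<p,q> = -108/5

Expand the product: p(x)·q(x) = 6*x^4 - 3*x^3 - 9*x^2 - 9*x - 9.
∫_{-1}^{1} of each monomial x^k gives [2/(k+1) if k even, 0 if k odd]. Integrating term-by-term (or equivalently evaluating the antiderivative F(x) = 6*x^5/5 - 3*x^4/4 - 3*x^3 - 9*x^2/2 - 9*x at the endpoints):
  F(1) − F(−1) = -321/20 − (111/20) = -108/5.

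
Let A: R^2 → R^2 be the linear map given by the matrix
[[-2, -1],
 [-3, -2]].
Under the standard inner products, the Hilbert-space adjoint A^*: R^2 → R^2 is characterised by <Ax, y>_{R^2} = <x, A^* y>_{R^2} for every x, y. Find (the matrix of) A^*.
A^* = A^T =
[[-2, -3],
 [-1, -2]]

For real matrices with standard dot products, the defining identity <Ax, y> = <x, A^* y> gives (Ax)^T y = x^T (A^*) y, i.e. x^T A^T y = x^T (A^*) y. Since this holds for all x, y, we must have A^* = A^T. Therefore
A^* =
[[-2, -3],
 [-1, -2]].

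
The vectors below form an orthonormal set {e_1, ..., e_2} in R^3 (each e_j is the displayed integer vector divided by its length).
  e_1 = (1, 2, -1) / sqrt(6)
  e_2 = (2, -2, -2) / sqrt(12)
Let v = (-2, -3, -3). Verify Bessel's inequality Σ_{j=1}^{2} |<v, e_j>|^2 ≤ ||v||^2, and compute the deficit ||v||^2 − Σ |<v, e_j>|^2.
Σ |<v, e_j>|^2 = 19/2; ||v||^2 = 22; deficit = 25/2

Write each e_j = u_j / sqrt(<u_j, u_j>) where u_j is the displayed integer vector. Then <v, e_j> = <v, u_j> / sqrt(<u_j, u_j>), so |<v, e_j>|^2 = <v, u_j>^2 / <u_j, u_j>.
Coefficients: <v, e_1> = -5/sqrt(6), <v, e_2> = 8/sqrt(12).
Square and sum: Σ |<v, e_j>|^2 = 19/2.
Compute ||v||^2 = v·v = 22.
Deficit = 22 − 19/2 = 25/2 ≥ 0, confirming Bessel's inequality. (The deficit equals ||v − Σ <v,e_j> e_j||^2, the squared distance from v to span{e_j}.)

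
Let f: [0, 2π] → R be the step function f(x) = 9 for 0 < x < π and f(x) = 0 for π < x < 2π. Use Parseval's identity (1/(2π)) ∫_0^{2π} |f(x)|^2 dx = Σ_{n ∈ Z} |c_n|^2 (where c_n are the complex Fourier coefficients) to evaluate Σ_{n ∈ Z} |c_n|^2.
Σ |c_n|^2 = 81/2

Parseval equates the L^2 energy of f (normalised by 1/(2π)) with the ℓ^2 sum of its Fourier coefficients: (1/(2π)) ∫_0^{2π} |f|^2 = Σ |c_n|^2.
Compute the left side: (1/(2π)) [∫_0^π 9^2 dx + ∫_π^{2π} 0^2 dx] = (1/(2π)) · (81π + 0π) = (81 + 0)/2 = 81/2.
So Σ_{n ∈ Z} |c_n|^2 = 81/2.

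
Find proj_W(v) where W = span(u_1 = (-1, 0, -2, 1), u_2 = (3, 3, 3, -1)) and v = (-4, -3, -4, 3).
proj_W(v) = (-129/34, -99/34, -159/34, 63/34)

Set up U = [u_1 | ... | u_2] ∈ R^(4×2). The projector onto W = col(U) is P = U (U^T U)^(-1) U^T.
Compute U^T U =
  [6, -10]
  [-10, 28],
and U^T v = (15, -36).
Solve U^T U · c = U^T v for the coefficients: c = (15/17, -33/34). The projection is proj_W(v) = U c.
Check: (v - proj_W(v)) · u_1 = 0  (should be 0).
Check: (v - proj_W(v)) · u_2 = 0  (should be 0).
Result: proj_W(v) = (-129/34, -99/34, -159/34, 63/34).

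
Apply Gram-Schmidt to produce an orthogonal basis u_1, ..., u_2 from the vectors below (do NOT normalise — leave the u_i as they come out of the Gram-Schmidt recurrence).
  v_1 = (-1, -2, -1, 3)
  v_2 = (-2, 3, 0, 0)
Orthogonal basis:
  u_1 = (-1, -2, -1, 3)
  u_2 = (-34/15, 37/15, -4/15, 4/5)

Apply the Gram-Schmidt recurrence
  u_1 = v_1
  u_i = v_i − Σ_{j<i} ((v_i · u_j) / (u_j · u_j)) · u_j.

Step by step this gives:
  u_1 = (-1, -2, -1, 3)
  u_2 = (-34/15, 37/15, -4/15, 4/5)

Orthogonality check:
  u_2 · u_1 = 0 (should be 0)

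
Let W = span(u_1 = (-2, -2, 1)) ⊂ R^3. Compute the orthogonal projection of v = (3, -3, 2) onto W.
proj_W(v) = (-4/9, -4/9, 2/9)

Set up U = [u_1 | ... | u_1] ∈ R^(3×1). The projector onto W = col(U) is P = U (U^T U)^(-1) U^T.
Compute U^T U =
  [9],
and U^T v = (2).
Solve U^T U · c = U^T v for the coefficients: c = (2/9). The projection is proj_W(v) = U c.
Check: (v - proj_W(v)) · u_1 = 0  (should be 0).
Result: proj_W(v) = (-4/9, -4/9, 2/9).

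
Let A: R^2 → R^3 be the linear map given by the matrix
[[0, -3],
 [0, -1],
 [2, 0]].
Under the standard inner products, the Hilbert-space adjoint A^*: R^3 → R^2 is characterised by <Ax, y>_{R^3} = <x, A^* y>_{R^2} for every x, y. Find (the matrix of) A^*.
A^* = A^T =
[[0, 0, 2],
 [-3, -1, 0]]

For real matrices with standard dot products, the defining identity <Ax, y> = <x, A^* y> gives (Ax)^T y = x^T (A^*) y, i.e. x^T A^T y = x^T (A^*) y. Since this holds for all x, y, we must have A^* = A^T. Therefore
A^* =
[[0, 0, 2],
 [-3, -1, 0]].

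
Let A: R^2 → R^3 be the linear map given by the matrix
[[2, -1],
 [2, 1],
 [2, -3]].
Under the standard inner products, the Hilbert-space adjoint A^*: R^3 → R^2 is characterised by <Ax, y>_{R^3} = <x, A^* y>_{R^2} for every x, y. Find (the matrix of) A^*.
A^* = A^T =
[[2, 2, 2],
 [-1, 1, -3]]

For real matrices with standard dot products, the defining identity <Ax, y> = <x, A^* y> gives (Ax)^T y = x^T (A^*) y, i.e. x^T A^T y = x^T (A^*) y. Since this holds for all x, y, we must have A^* = A^T. Therefore
A^* =
[[2, 2, 2],
 [-1, 1, -3]].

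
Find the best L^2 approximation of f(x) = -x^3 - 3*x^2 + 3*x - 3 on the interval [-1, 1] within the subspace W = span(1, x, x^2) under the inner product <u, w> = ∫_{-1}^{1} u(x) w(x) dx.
g(x) = -3*x^2 + 12*x/5 - 3

The best approximation g ∈ W is the orthogonal projection of f onto W. Writing g = a_0 + a_1 x + a_2 x^2, the coefficients solve the normal equations G · a = b where
  G_{ij} = <φ_i, φ_j> and b_i = <f, φ_i>, with φ_0 = 1, φ_1 = x, φ_2 = x^2.
G =
  [2, 0, 2/3]
  [0, 2/3, 0]
  [2/3, 0, 2/5],
b = (-8, 8/5, -16/5).
Solving gives a_0 = -3, a_1 = 12/5, a_2 = -3, so
  g(x) = -3*x^2 + 12*x/5 - 3.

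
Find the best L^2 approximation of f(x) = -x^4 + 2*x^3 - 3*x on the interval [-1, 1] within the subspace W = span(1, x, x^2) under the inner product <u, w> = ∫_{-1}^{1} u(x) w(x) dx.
g(x) = -6*x^2/7 - 9*x/5 + 3/35

The best approximation g ∈ W is the orthogonal projection of f onto W. Writing g = a_0 + a_1 x + a_2 x^2, the coefficients solve the normal equations G · a = b where
  G_{ij} = <φ_i, φ_j> and b_i = <f, φ_i>, with φ_0 = 1, φ_1 = x, φ_2 = x^2.
G =
  [2, 0, 2/3]
  [0, 2/3, 0]
  [2/3, 0, 2/5],
b = (-2/5, -6/5, -2/7).
Solving gives a_0 = 3/35, a_1 = -9/5, a_2 = -6/7, so
  g(x) = -6*x^2/7 - 9*x/5 + 3/35.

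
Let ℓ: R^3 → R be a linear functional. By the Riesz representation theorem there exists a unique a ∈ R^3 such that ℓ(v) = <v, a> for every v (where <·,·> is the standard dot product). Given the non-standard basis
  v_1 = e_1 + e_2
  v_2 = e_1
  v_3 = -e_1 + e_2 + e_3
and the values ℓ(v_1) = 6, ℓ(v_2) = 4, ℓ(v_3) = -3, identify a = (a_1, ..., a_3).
a = (4, 2, -1)

Write a = (a_1, ..., a_3) in the standard basis. For each basis vector v_i, ℓ(v_i) = <v_i, a> is a linear equation in the a_j's. Collect the n equations into a matrix system V a = ℓ, where row i of V is v_i (expressed in the standard basis). Since V is invertible (lower-triangular with 1s on the diagonal, up to permutation), solve by back-substitution:
  V =
[[1, 1, 0],
 [1, 0, 0],
 [-1, 1, 1]]
  V a = (6, 4, -3)
Solving gives a = (4, 2, -1).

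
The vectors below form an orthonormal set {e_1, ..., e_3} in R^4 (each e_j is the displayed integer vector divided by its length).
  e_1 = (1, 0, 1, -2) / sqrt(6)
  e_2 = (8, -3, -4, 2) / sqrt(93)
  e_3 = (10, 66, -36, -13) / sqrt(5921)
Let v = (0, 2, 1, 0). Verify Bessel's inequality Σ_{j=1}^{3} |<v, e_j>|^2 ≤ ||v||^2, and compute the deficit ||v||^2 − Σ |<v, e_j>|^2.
Σ |<v, e_j>|^2 = 1069/382; ||v||^2 = 5; deficit = 841/382

Write each e_j = u_j / sqrt(<u_j, u_j>) where u_j is the displayed integer vector. Then <v, e_j> = <v, u_j> / sqrt(<u_j, u_j>), so |<v, e_j>|^2 = <v, u_j>^2 / <u_j, u_j>.
Coefficients: <v, e_1> = 1/sqrt(6), <v, e_2> = -10/sqrt(93), <v, e_3> = 96/sqrt(5921).
Square and sum: Σ |<v, e_j>|^2 = 1069/382.
Compute ||v||^2 = v·v = 5.
Deficit = 5 − 1069/382 = 841/382 ≥ 0, confirming Bessel's inequality. (The deficit equals ||v − Σ <v,e_j> e_j||^2, the squared distance from v to span{e_j}.)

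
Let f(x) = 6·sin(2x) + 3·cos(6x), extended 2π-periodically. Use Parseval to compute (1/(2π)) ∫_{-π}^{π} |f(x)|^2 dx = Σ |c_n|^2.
Σ |c_n|^2 = 45/2

Expand |f|^2 and use orthogonality of {sin(nx), cos(mx)} on [-π, π]:
  ∫_{-π}^{π} sin(nx)^2 dx = π, ∫ cos(mx)^2 dx = π, and cross terms integrate to 0.
So ∫_{-π}^{π} f(x)^2 dx = 6^2 · π + 3^2 · π = (36 + 9)π.
Divide by 2π: (36 + 9)/2 = 45/2.
By Parseval, this equals Σ |c_n|^2.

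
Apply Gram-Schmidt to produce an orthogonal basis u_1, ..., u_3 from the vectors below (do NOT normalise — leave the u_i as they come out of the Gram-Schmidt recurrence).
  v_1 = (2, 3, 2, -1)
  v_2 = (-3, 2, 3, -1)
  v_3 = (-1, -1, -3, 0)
Orthogonal basis:
  u_1 = (2, 3, 2, -1)
  u_2 = (-34/9, 5/6, 20/9, -11/18)
  u_3 = (-172/365, 72/73, -100/73, -264/365)

Apply the Gram-Schmidt recurrence
  u_1 = v_1
  u_i = v_i − Σ_{j<i} ((v_i · u_j) / (u_j · u_j)) · u_j.

Step by step this gives:
  u_1 = (2, 3, 2, -1)
  u_2 = (-34/9, 5/6, 20/9, -11/18)
  u_3 = (-172/365, 72/73, -100/73, -264/365)

Orthogonality check:
  u_2 · u_1 = 0 (should be 0)
  u_3 · u_1 = 0 (should be 0)
  u_3 · u_2 = 0 (should be 0)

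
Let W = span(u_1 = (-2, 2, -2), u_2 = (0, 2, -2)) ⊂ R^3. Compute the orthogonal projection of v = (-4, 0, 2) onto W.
proj_W(v) = (-4, -1, 1)

Set up U = [u_1 | ... | u_2] ∈ R^(3×2). The projector onto W = col(U) is P = U (U^T U)^(-1) U^T.
Compute U^T U =
  [12, 8]
  [8, 8],
and U^T v = (4, -4).
Solve U^T U · c = U^T v for the coefficients: c = (2, -5/2). The projection is proj_W(v) = U c.
Check: (v - proj_W(v)) · u_1 = 0  (should be 0).
Check: (v - proj_W(v)) · u_2 = 0  (should be 0).
Result: proj_W(v) = (-4, -1, 1).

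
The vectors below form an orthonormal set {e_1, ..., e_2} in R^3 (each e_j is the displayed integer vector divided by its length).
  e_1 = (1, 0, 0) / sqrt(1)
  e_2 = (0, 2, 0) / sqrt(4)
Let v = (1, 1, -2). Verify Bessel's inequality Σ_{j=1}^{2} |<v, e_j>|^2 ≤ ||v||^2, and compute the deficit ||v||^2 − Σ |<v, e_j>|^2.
Σ |<v, e_j>|^2 = 2; ||v||^2 = 6; deficit = 4

Write each e_j = u_j / sqrt(<u_j, u_j>) where u_j is the displayed integer vector. Then <v, e_j> = <v, u_j> / sqrt(<u_j, u_j>), so |<v, e_j>|^2 = <v, u_j>^2 / <u_j, u_j>.
Coefficients: <v, e_1> = 1/sqrt(1), <v, e_2> = 2/sqrt(4).
Square and sum: Σ |<v, e_j>|^2 = 2.
Compute ||v||^2 = v·v = 6.
Deficit = 6 − 2 = 4 ≥ 0, confirming Bessel's inequality. (The deficit equals ||v − Σ <v,e_j> e_j||^2, the squared distance from v to span{e_j}.)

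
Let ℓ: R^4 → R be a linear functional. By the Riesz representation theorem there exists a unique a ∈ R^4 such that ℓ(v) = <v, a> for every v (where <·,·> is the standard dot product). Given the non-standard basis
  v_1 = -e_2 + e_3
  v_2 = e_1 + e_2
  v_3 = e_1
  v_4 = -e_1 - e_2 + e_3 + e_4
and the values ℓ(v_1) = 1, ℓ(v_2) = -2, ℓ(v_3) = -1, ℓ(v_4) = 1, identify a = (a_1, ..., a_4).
a = (-1, -1, 0, -1)

Write a = (a_1, ..., a_4) in the standard basis. For each basis vector v_i, ℓ(v_i) = <v_i, a> is a linear equation in the a_j's. Collect the n equations into a matrix system V a = ℓ, where row i of V is v_i (expressed in the standard basis). Since V is invertible (lower-triangular with 1s on the diagonal, up to permutation), solve by back-substitution:
  V =
[[0, -1, 1, 0],
 [1, 1, 0, 0],
 [1, 0, 0, 0],
 [-1, -1, 1, 1]]
  V a = (1, -2, -1, 1)
Solving gives a = (-1, -1, 0, -1).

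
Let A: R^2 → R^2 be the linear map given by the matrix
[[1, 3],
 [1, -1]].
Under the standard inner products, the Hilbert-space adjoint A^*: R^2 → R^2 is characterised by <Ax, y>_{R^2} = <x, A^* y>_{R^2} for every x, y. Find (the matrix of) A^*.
A^* = A^T =
[[1, 1],
 [3, -1]]

For real matrices with standard dot products, the defining identity <Ax, y> = <x, A^* y> gives (Ax)^T y = x^T (A^*) y, i.e. x^T A^T y = x^T (A^*) y. Since this holds for all x, y, we must have A^* = A^T. Therefore
A^* =
[[1, 1],
 [3, -1]].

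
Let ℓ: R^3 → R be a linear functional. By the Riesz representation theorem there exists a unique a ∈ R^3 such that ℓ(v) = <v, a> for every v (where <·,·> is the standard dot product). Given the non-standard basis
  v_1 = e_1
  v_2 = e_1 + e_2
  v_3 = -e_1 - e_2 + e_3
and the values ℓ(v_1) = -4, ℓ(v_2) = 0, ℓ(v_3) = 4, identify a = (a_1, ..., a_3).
a = (-4, 4, 4)

Write a = (a_1, ..., a_3) in the standard basis. For each basis vector v_i, ℓ(v_i) = <v_i, a> is a linear equation in the a_j's. Collect the n equations into a matrix system V a = ℓ, where row i of V is v_i (expressed in the standard basis). Since V is invertible (lower-triangular with 1s on the diagonal, up to permutation), solve by back-substitution:
  V =
[[1, 0, 0],
 [1, 1, 0],
 [-1, -1, 1]]
  V a = (-4, 0, 4)
Solving gives a = (-4, 4, 4).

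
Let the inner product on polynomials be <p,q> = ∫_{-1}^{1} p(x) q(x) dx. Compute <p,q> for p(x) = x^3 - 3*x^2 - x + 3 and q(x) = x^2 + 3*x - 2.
<p,q> = -8

Expand the product: p(x)·q(x) = x^5 - 12*x^3 + 6*x^2 + 11*x - 6.
∫_{-1}^{1} of each monomial x^k gives [2/(k+1) if k even, 0 if k odd]. Integrating term-by-term (or equivalently evaluating the antiderivative F(x) = x^6/6 - 3*x^4 + 2*x^3 + 11*x^2/2 - 6*x at the endpoints):
  F(1) − F(−1) = -4/3 − (20/3) = -8.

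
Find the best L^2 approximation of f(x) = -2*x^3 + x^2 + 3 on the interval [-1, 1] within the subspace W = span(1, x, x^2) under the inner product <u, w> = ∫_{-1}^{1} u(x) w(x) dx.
g(x) = x^2 - 6*x/5 + 3

The best approximation g ∈ W is the orthogonal projection of f onto W. Writing g = a_0 + a_1 x + a_2 x^2, the coefficients solve the normal equations G · a = b where
  G_{ij} = <φ_i, φ_j> and b_i = <f, φ_i>, with φ_0 = 1, φ_1 = x, φ_2 = x^2.
G =
  [2, 0, 2/3]
  [0, 2/3, 0]
  [2/3, 0, 2/5],
b = (20/3, -4/5, 12/5).
Solving gives a_0 = 3, a_1 = -6/5, a_2 = 1, so
  g(x) = x^2 - 6*x/5 + 3.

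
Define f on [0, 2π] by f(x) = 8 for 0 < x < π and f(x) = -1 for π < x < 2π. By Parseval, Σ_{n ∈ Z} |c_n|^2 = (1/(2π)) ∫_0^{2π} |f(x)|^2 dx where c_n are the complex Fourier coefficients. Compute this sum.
Σ |c_n|^2 = 65/2

Parseval equates the L^2 energy of f (normalised by 1/(2π)) with the ℓ^2 sum of its Fourier coefficients: (1/(2π)) ∫_0^{2π} |f|^2 = Σ |c_n|^2.
Compute the left side: (1/(2π)) [∫_0^π 8^2 dx + ∫_π^{2π} (-1)^2 dx] = (1/(2π)) · (64π + 1π) = (64 + 1)/2 = 65/2.
So Σ_{n ∈ Z} |c_n|^2 = 65/2.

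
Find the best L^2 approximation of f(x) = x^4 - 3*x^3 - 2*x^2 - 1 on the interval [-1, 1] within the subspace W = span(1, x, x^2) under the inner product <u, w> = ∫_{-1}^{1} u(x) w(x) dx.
g(x) = -8*x^2/7 - 9*x/5 - 38/35

The best approximation g ∈ W is the orthogonal projection of f onto W. Writing g = a_0 + a_1 x + a_2 x^2, the coefficients solve the normal equations G · a = b where
  G_{ij} = <φ_i, φ_j> and b_i = <f, φ_i>, with φ_0 = 1, φ_1 = x, φ_2 = x^2.
G =
  [2, 0, 2/3]
  [0, 2/3, 0]
  [2/3, 0, 2/5],
b = (-44/15, -6/5, -124/105).
Solving gives a_0 = -38/35, a_1 = -9/5, a_2 = -8/7, so
  g(x) = -8*x^2/7 - 9*x/5 - 38/35.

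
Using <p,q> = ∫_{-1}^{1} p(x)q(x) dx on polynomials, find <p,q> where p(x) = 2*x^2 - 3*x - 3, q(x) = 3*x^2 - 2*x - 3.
<p,q> = 72/5

Expand the product: p(x)·q(x) = 6*x^4 - 13*x^3 - 9*x^2 + 15*x + 9.
∫_{-1}^{1} of each monomial x^k gives [2/(k+1) if k even, 0 if k odd]. Integrating term-by-term (or equivalently evaluating the antiderivative F(x) = 6*x^5/5 - 13*x^4/4 - 3*x^3 + 15*x^2/2 + 9*x at the endpoints):
  F(1) − F(−1) = 229/20 − (-59/20) = 72/5.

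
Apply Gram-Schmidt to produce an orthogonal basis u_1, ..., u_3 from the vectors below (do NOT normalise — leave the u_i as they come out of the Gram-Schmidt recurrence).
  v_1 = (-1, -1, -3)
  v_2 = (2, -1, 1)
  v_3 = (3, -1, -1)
Orthogonal basis:
  u_1 = (-1, -1, -3)
  u_2 = (18/11, -15/11, -1/11)
  u_3 = (4/5, 1, -3/5)

Apply the Gram-Schmidt recurrence
  u_1 = v_1
  u_i = v_i − Σ_{j<i} ((v_i · u_j) / (u_j · u_j)) · u_j.

Step by step this gives:
  u_1 = (-1, -1, -3)
  u_2 = (18/11, -15/11, -1/11)
  u_3 = (4/5, 1, -3/5)

Orthogonality check:
  u_2 · u_1 = 0 (should be 0)
  u_3 · u_1 = 0 (should be 0)
  u_3 · u_2 = 0 (should be 0)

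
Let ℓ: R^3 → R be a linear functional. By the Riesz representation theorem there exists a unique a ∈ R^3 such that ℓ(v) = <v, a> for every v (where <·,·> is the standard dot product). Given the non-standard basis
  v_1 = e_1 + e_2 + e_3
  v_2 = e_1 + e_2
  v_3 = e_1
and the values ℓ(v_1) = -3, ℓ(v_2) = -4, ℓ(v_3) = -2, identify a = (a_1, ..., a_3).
a = (-2, -2, 1)

Write a = (a_1, ..., a_3) in the standard basis. For each basis vector v_i, ℓ(v_i) = <v_i, a> is a linear equation in the a_j's. Collect the n equations into a matrix system V a = ℓ, where row i of V is v_i (expressed in the standard basis). Since V is invertible (lower-triangular with 1s on the diagonal, up to permutation), solve by back-substitution:
  V =
[[1, 1, 1],
 [1, 1, 0],
 [1, 0, 0]]
  V a = (-3, -4, -2)
Solving gives a = (-2, -2, 1).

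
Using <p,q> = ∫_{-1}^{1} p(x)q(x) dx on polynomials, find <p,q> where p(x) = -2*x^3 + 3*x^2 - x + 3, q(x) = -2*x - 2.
<p,q> = -196/15

Expand the product: p(x)·q(x) = 4*x^4 - 2*x^3 - 4*x^2 - 4*x - 6.
∫_{-1}^{1} of each monomial x^k gives [2/(k+1) if k even, 0 if k odd]. Integrating term-by-term (or equivalently evaluating the antiderivative F(x) = 4*x^5/5 - x^4/2 - 4*x^3/3 - 2*x^2 - 6*x at the endpoints):
  F(1) − F(−1) = -271/30 − (121/30) = -196/15.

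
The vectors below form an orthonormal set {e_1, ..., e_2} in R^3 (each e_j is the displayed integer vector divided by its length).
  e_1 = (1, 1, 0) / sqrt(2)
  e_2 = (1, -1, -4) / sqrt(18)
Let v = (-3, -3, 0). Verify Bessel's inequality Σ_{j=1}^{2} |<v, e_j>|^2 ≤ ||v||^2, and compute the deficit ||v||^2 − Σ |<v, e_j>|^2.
Σ |<v, e_j>|^2 = 18; ||v||^2 = 18; deficit = 0

Write each e_j = u_j / sqrt(<u_j, u_j>) where u_j is the displayed integer vector. Then <v, e_j> = <v, u_j> / sqrt(<u_j, u_j>), so |<v, e_j>|^2 = <v, u_j>^2 / <u_j, u_j>.
Coefficients: <v, e_1> = -6/sqrt(2), <v, e_2> = 0/sqrt(18).
Square and sum: Σ |<v, e_j>|^2 = 18.
Compute ||v||^2 = v·v = 18.
Deficit = 18 − 18 = 0 ≥ 0, confirming Bessel's inequality. (The deficit equals ||v − Σ <v,e_j> e_j||^2, the squared distance from v to span{e_j}.)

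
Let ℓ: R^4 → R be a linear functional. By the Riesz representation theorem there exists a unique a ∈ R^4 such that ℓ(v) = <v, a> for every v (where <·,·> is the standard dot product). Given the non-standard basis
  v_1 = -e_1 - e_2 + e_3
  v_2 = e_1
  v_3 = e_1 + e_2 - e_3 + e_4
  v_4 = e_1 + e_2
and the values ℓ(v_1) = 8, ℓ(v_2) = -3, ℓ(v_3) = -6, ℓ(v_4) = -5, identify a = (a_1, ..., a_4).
a = (-3, -2, 3, 2)

Write a = (a_1, ..., a_4) in the standard basis. For each basis vector v_i, ℓ(v_i) = <v_i, a> is a linear equation in the a_j's. Collect the n equations into a matrix system V a = ℓ, where row i of V is v_i (expressed in the standard basis). Since V is invertible (lower-triangular with 1s on the diagonal, up to permutation), solve by back-substitution:
  V =
[[-1, -1, 1, 0],
 [1, 0, 0, 0],
 [1, 1, -1, 1],
 [1, 1, 0, 0]]
  V a = (8, -3, -6, -5)
Solving gives a = (-3, -2, 3, 2).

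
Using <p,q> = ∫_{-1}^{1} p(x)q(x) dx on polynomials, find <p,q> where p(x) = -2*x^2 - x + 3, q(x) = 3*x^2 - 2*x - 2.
<p,q> = -22/5

Expand the product: p(x)·q(x) = -6*x^4 + x^3 + 15*x^2 - 4*x - 6.
∫_{-1}^{1} of each monomial x^k gives [2/(k+1) if k even, 0 if k odd]. Integrating term-by-term (or equivalently evaluating the antiderivative F(x) = -6*x^5/5 + x^4/4 + 5*x^3 - 2*x^2 - 6*x at the endpoints):
  F(1) − F(−1) = -79/20 − (9/20) = -22/5.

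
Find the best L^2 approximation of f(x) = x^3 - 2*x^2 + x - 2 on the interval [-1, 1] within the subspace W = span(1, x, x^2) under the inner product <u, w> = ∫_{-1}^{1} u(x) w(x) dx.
g(x) = -2*x^2 + 8*x/5 - 2

The best approximation g ∈ W is the orthogonal projection of f onto W. Writing g = a_0 + a_1 x + a_2 x^2, the coefficients solve the normal equations G · a = b where
  G_{ij} = <φ_i, φ_j> and b_i = <f, φ_i>, with φ_0 = 1, φ_1 = x, φ_2 = x^2.
G =
  [2, 0, 2/3]
  [0, 2/3, 0]
  [2/3, 0, 2/5],
b = (-16/3, 16/15, -32/15).
Solving gives a_0 = -2, a_1 = 8/5, a_2 = -2, so
  g(x) = -2*x^2 + 8*x/5 - 2.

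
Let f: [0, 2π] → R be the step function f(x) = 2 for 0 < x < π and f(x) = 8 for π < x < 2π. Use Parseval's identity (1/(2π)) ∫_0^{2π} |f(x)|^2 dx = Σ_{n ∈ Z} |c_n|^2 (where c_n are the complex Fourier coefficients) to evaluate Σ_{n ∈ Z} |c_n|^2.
Σ |c_n|^2 = 34

Parseval equates the L^2 energy of f (normalised by 1/(2π)) with the ℓ^2 sum of its Fourier coefficients: (1/(2π)) ∫_0^{2π} |f|^2 = Σ |c_n|^2.
Compute the left side: (1/(2π)) [∫_0^π 2^2 dx + ∫_π^{2π} 8^2 dx] = (1/(2π)) · (4π + 64π) = (4 + 64)/2 = 34.
So Σ_{n ∈ Z} |c_n|^2 = 34.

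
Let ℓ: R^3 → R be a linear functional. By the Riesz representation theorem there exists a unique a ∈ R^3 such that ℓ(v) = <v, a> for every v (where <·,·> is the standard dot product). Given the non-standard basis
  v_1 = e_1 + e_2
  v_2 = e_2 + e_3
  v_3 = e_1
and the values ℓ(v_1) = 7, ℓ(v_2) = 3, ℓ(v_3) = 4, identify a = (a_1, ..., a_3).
a = (4, 3, 0)

Write a = (a_1, ..., a_3) in the standard basis. For each basis vector v_i, ℓ(v_i) = <v_i, a> is a linear equation in the a_j's. Collect the n equations into a matrix system V a = ℓ, where row i of V is v_i (expressed in the standard basis). Since V is invertible (lower-triangular with 1s on the diagonal, up to permutation), solve by back-substitution:
  V =
[[1, 1, 0],
 [0, 1, 1],
 [1, 0, 0]]
  V a = (7, 3, 4)
Solving gives a = (4, 3, 0).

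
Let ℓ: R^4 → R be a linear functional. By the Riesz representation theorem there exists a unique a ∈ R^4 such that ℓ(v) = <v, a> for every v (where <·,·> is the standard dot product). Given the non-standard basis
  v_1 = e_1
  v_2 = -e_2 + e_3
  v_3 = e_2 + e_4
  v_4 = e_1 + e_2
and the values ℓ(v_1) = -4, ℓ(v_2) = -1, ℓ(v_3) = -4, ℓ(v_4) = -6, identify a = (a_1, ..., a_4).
a = (-4, -2, -3, -2)

Write a = (a_1, ..., a_4) in the standard basis. For each basis vector v_i, ℓ(v_i) = <v_i, a> is a linear equation in the a_j's. Collect the n equations into a matrix system V a = ℓ, where row i of V is v_i (expressed in the standard basis). Since V is invertible (lower-triangular with 1s on the diagonal, up to permutation), solve by back-substitution:
  V =
[[1, 0, 0, 0],
 [0, -1, 1, 0],
 [0, 1, 0, 1],
 [1, 1, 0, 0]]
  V a = (-4, -1, -4, -6)
Solving gives a = (-4, -2, -3, -2).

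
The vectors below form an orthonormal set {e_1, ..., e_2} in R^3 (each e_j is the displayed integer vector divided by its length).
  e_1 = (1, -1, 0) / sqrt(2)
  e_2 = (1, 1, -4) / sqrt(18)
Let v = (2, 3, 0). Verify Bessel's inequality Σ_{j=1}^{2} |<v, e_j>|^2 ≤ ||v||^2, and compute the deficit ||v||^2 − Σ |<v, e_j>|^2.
Σ |<v, e_j>|^2 = 17/9; ||v||^2 = 13; deficit = 100/9

Write each e_j = u_j / sqrt(<u_j, u_j>) where u_j is the displayed integer vector. Then <v, e_j> = <v, u_j> / sqrt(<u_j, u_j>), so |<v, e_j>|^2 = <v, u_j>^2 / <u_j, u_j>.
Coefficients: <v, e_1> = -1/sqrt(2), <v, e_2> = 5/sqrt(18).
Square and sum: Σ |<v, e_j>|^2 = 17/9.
Compute ||v||^2 = v·v = 13.
Deficit = 13 − 17/9 = 100/9 ≥ 0, confirming Bessel's inequality. (The deficit equals ||v − Σ <v,e_j> e_j||^2, the squared distance from v to span{e_j}.)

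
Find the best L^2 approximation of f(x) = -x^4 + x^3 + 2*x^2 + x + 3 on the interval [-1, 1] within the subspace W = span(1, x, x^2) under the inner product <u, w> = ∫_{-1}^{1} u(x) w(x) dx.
g(x) = 8*x^2/7 + 8*x/5 + 108/35

The best approximation g ∈ W is the orthogonal projection of f onto W. Writing g = a_0 + a_1 x + a_2 x^2, the coefficients solve the normal equations G · a = b where
  G_{ij} = <φ_i, φ_j> and b_i = <f, φ_i>, with φ_0 = 1, φ_1 = x, φ_2 = x^2.
G =
  [2, 0, 2/3]
  [0, 2/3, 0]
  [2/3, 0, 2/5],
b = (104/15, 16/15, 88/35).
Solving gives a_0 = 108/35, a_1 = 8/5, a_2 = 8/7, so
  g(x) = 8*x^2/7 + 8*x/5 + 108/35.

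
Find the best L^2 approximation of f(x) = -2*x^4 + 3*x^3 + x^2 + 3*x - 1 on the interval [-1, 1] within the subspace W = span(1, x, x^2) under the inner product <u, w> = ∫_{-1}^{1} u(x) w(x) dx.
g(x) = -5*x^2/7 + 24*x/5 - 29/35

The best approximation g ∈ W is the orthogonal projection of f onto W. Writing g = a_0 + a_1 x + a_2 x^2, the coefficients solve the normal equations G · a = b where
  G_{ij} = <φ_i, φ_j> and b_i = <f, φ_i>, with φ_0 = 1, φ_1 = x, φ_2 = x^2.
G =
  [2, 0, 2/3]
  [0, 2/3, 0]
  [2/3, 0, 2/5],
b = (-32/15, 16/5, -88/105).
Solving gives a_0 = -29/35, a_1 = 24/5, a_2 = -5/7, so
  g(x) = -5*x^2/7 + 24*x/5 - 29/35.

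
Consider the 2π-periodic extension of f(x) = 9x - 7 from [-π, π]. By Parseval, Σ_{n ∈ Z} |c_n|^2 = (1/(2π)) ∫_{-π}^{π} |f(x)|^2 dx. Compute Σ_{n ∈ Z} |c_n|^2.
Σ |c_n|^2 = 27π^2 + 49

Expand and integrate term by term over [-π, π]:
  ∫ (9x)^2 dx = 81·(2π^3/3); ∫ 2·9·(-7)·x dx = 0 (odd integrand); ∫ (-7)^2 dx = 49·2π.
So (1/(2π)) ∫_{-π}^{π} (9x - 7)^2 dx = 81π^2/3 + 49 = 27π^2 + 49.
Parseval ⇒ Σ |c_n|^2 = 27π^2 + 49.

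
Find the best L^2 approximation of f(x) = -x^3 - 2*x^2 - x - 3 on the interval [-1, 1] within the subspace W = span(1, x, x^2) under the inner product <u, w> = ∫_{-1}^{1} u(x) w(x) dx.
g(x) = -2*x^2 - 8*x/5 - 3

The best approximation g ∈ W is the orthogonal projection of f onto W. Writing g = a_0 + a_1 x + a_2 x^2, the coefficients solve the normal equations G · a = b where
  G_{ij} = <φ_i, φ_j> and b_i = <f, φ_i>, with φ_0 = 1, φ_1 = x, φ_2 = x^2.
G =
  [2, 0, 2/3]
  [0, 2/3, 0]
  [2/3, 0, 2/5],
b = (-22/3, -16/15, -14/5).
Solving gives a_0 = -3, a_1 = -8/5, a_2 = -2, so
  g(x) = -2*x^2 - 8*x/5 - 3.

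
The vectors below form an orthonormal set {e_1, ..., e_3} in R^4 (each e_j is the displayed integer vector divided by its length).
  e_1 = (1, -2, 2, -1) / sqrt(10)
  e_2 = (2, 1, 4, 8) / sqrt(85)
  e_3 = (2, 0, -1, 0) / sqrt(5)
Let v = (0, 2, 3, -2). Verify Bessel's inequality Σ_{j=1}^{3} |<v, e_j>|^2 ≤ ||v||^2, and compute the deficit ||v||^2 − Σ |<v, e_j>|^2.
Σ |<v, e_j>|^2 = 293/85; ||v||^2 = 17; deficit = 1152/85

Write each e_j = u_j / sqrt(<u_j, u_j>) where u_j is the displayed integer vector. Then <v, e_j> = <v, u_j> / sqrt(<u_j, u_j>), so |<v, e_j>|^2 = <v, u_j>^2 / <u_j, u_j>.
Coefficients: <v, e_1> = 4/sqrt(10), <v, e_2> = -2/sqrt(85), <v, e_3> = -3/sqrt(5).
Square and sum: Σ |<v, e_j>|^2 = 293/85.
Compute ||v||^2 = v·v = 17.
Deficit = 17 − 293/85 = 1152/85 ≥ 0, confirming Bessel's inequality. (The deficit equals ||v − Σ <v,e_j> e_j||^2, the squared distance from v to span{e_j}.)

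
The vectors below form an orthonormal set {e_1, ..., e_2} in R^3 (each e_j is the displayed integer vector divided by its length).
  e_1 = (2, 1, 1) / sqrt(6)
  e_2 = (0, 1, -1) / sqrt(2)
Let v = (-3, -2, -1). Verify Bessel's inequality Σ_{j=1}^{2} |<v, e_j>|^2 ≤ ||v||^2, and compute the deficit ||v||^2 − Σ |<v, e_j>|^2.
Σ |<v, e_j>|^2 = 14; ||v||^2 = 14; deficit = 0

Write each e_j = u_j / sqrt(<u_j, u_j>) where u_j is the displayed integer vector. Then <v, e_j> = <v, u_j> / sqrt(<u_j, u_j>), so |<v, e_j>|^2 = <v, u_j>^2 / <u_j, u_j>.
Coefficients: <v, e_1> = -9/sqrt(6), <v, e_2> = -1/sqrt(2).
Square and sum: Σ |<v, e_j>|^2 = 14.
Compute ||v||^2 = v·v = 14.
Deficit = 14 − 14 = 0 ≥ 0, confirming Bessel's inequality. (The deficit equals ||v − Σ <v,e_j> e_j||^2, the squared distance from v to span{e_j}.)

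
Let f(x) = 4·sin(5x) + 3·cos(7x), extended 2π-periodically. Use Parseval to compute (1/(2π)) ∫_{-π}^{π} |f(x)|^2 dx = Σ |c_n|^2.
Σ |c_n|^2 = 25/2

Expand |f|^2 and use orthogonality of {sin(nx), cos(mx)} on [-π, π]:
  ∫_{-π}^{π} sin(nx)^2 dx = π, ∫ cos(mx)^2 dx = π, and cross terms integrate to 0.
So ∫_{-π}^{π} f(x)^2 dx = 4^2 · π + 3^2 · π = (16 + 9)π.
Divide by 2π: (16 + 9)/2 = 25/2.
By Parseval, this equals Σ |c_n|^2.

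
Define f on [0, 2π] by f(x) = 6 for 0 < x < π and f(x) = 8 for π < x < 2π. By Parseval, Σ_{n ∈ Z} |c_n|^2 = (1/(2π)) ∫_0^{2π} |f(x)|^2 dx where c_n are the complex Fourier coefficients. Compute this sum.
Σ |c_n|^2 = 50

Parseval equates the L^2 energy of f (normalised by 1/(2π)) with the ℓ^2 sum of its Fourier coefficients: (1/(2π)) ∫_0^{2π} |f|^2 = Σ |c_n|^2.
Compute the left side: (1/(2π)) [∫_0^π 6^2 dx + ∫_π^{2π} 8^2 dx] = (1/(2π)) · (36π + 64π) = (36 + 64)/2 = 50.
So Σ_{n ∈ Z} |c_n|^2 = 50.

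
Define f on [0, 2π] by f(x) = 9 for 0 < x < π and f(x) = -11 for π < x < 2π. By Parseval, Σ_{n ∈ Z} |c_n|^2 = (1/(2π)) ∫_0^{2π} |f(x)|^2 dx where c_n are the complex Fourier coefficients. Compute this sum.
Σ |c_n|^2 = 101

Parseval equates the L^2 energy of f (normalised by 1/(2π)) with the ℓ^2 sum of its Fourier coefficients: (1/(2π)) ∫_0^{2π} |f|^2 = Σ |c_n|^2.
Compute the left side: (1/(2π)) [∫_0^π 9^2 dx + ∫_π^{2π} (-11)^2 dx] = (1/(2π)) · (81π + 121π) = (81 + 121)/2 = 101.
So Σ_{n ∈ Z} |c_n|^2 = 101.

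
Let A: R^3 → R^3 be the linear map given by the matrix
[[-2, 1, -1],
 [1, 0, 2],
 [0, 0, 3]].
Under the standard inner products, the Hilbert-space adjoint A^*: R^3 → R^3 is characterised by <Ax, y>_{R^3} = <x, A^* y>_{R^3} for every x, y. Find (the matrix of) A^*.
A^* = A^T =
[[-2, 1, 0],
 [1, 0, 0],
 [-1, 2, 3]]

For real matrices with standard dot products, the defining identity <Ax, y> = <x, A^* y> gives (Ax)^T y = x^T (A^*) y, i.e. x^T A^T y = x^T (A^*) y. Since this holds for all x, y, we must have A^* = A^T. Therefore
A^* =
[[-2, 1, 0],
 [1, 0, 0],
 [-1, 2, 3]].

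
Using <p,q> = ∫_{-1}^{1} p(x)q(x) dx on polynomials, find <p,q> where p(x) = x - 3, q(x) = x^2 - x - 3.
<p,q> = 46/3

Expand the product: p(x)·q(x) = x^3 - 4*x^2 + 9.
∫_{-1}^{1} of each monomial x^k gives [2/(k+1) if k even, 0 if k odd]. Integrating term-by-term (or equivalently evaluating the antiderivative F(x) = x^4/4 - 4*x^3/3 + 9*x at the endpoints):
  F(1) − F(−1) = 95/12 − (-89/12) = 46/3.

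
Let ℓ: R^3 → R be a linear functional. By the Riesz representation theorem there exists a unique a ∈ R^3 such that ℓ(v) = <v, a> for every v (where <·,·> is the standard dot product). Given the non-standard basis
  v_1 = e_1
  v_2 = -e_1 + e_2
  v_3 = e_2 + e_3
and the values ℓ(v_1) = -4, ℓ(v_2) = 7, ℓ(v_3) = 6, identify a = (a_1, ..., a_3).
a = (-4, 3, 3)

Write a = (a_1, ..., a_3) in the standard basis. For each basis vector v_i, ℓ(v_i) = <v_i, a> is a linear equation in the a_j's. Collect the n equations into a matrix system V a = ℓ, where row i of V is v_i (expressed in the standard basis). Since V is invertible (lower-triangular with 1s on the diagonal, up to permutation), solve by back-substitution:
  V =
[[1, 0, 0],
 [-1, 1, 0],
 [0, 1, 1]]
  V a = (-4, 7, 6)
Solving gives a = (-4, 3, 3).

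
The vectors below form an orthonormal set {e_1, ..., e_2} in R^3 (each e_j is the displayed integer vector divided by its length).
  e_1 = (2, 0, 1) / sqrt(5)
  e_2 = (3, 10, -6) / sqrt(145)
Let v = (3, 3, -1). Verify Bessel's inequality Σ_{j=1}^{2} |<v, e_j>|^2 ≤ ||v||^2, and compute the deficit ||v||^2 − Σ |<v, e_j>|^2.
Σ |<v, e_j>|^2 = 550/29; ||v||^2 = 19; deficit = 1/29

Write each e_j = u_j / sqrt(<u_j, u_j>) where u_j is the displayed integer vector. Then <v, e_j> = <v, u_j> / sqrt(<u_j, u_j>), so |<v, e_j>|^2 = <v, u_j>^2 / <u_j, u_j>.
Coefficients: <v, e_1> = 5/sqrt(5), <v, e_2> = 45/sqrt(145).
Square and sum: Σ |<v, e_j>|^2 = 550/29.
Compute ||v||^2 = v·v = 19.
Deficit = 19 − 550/29 = 1/29 ≥ 0, confirming Bessel's inequality. (The deficit equals ||v − Σ <v,e_j> e_j||^2, the squared distance from v to span{e_j}.)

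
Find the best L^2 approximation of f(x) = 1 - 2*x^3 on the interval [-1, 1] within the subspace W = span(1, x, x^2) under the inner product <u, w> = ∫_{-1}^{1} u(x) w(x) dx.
g(x) = 1 - 6*x/5

The best approximation g ∈ W is the orthogonal projection of f onto W. Writing g = a_0 + a_1 x + a_2 x^2, the coefficients solve the normal equations G · a = b where
  G_{ij} = <φ_i, φ_j> and b_i = <f, φ_i>, with φ_0 = 1, φ_1 = x, φ_2 = x^2.
G =
  [2, 0, 2/3]
  [0, 2/3, 0]
  [2/3, 0, 2/5],
b = (2, -4/5, 2/3).
Solving gives a_0 = 1, a_1 = -6/5, a_2 = 0, so
  g(x) = 1 - 6*x/5.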